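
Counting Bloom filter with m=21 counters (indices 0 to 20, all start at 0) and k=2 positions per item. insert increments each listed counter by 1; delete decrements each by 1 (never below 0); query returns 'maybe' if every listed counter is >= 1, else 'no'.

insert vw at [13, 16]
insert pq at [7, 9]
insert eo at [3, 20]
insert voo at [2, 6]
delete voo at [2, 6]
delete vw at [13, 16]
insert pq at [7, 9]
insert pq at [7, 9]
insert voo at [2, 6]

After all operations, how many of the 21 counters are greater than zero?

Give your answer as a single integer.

Answer: 6

Derivation:
Step 1: insert vw at [13, 16] -> counters=[0,0,0,0,0,0,0,0,0,0,0,0,0,1,0,0,1,0,0,0,0]
Step 2: insert pq at [7, 9] -> counters=[0,0,0,0,0,0,0,1,0,1,0,0,0,1,0,0,1,0,0,0,0]
Step 3: insert eo at [3, 20] -> counters=[0,0,0,1,0,0,0,1,0,1,0,0,0,1,0,0,1,0,0,0,1]
Step 4: insert voo at [2, 6] -> counters=[0,0,1,1,0,0,1,1,0,1,0,0,0,1,0,0,1,0,0,0,1]
Step 5: delete voo at [2, 6] -> counters=[0,0,0,1,0,0,0,1,0,1,0,0,0,1,0,0,1,0,0,0,1]
Step 6: delete vw at [13, 16] -> counters=[0,0,0,1,0,0,0,1,0,1,0,0,0,0,0,0,0,0,0,0,1]
Step 7: insert pq at [7, 9] -> counters=[0,0,0,1,0,0,0,2,0,2,0,0,0,0,0,0,0,0,0,0,1]
Step 8: insert pq at [7, 9] -> counters=[0,0,0,1,0,0,0,3,0,3,0,0,0,0,0,0,0,0,0,0,1]
Step 9: insert voo at [2, 6] -> counters=[0,0,1,1,0,0,1,3,0,3,0,0,0,0,0,0,0,0,0,0,1]
Final counters=[0,0,1,1,0,0,1,3,0,3,0,0,0,0,0,0,0,0,0,0,1] -> 6 nonzero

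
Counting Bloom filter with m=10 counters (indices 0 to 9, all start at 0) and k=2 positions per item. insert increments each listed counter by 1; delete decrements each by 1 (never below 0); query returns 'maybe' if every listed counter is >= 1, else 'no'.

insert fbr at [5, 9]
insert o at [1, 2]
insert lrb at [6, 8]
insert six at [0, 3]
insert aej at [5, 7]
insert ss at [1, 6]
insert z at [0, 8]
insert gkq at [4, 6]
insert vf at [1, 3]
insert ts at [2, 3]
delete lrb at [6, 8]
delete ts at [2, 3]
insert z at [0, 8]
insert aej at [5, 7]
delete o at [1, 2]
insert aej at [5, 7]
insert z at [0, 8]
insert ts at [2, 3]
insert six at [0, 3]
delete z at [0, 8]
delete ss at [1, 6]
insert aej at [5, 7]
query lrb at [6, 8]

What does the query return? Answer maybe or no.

Step 1: insert fbr at [5, 9] -> counters=[0,0,0,0,0,1,0,0,0,1]
Step 2: insert o at [1, 2] -> counters=[0,1,1,0,0,1,0,0,0,1]
Step 3: insert lrb at [6, 8] -> counters=[0,1,1,0,0,1,1,0,1,1]
Step 4: insert six at [0, 3] -> counters=[1,1,1,1,0,1,1,0,1,1]
Step 5: insert aej at [5, 7] -> counters=[1,1,1,1,0,2,1,1,1,1]
Step 6: insert ss at [1, 6] -> counters=[1,2,1,1,0,2,2,1,1,1]
Step 7: insert z at [0, 8] -> counters=[2,2,1,1,0,2,2,1,2,1]
Step 8: insert gkq at [4, 6] -> counters=[2,2,1,1,1,2,3,1,2,1]
Step 9: insert vf at [1, 3] -> counters=[2,3,1,2,1,2,3,1,2,1]
Step 10: insert ts at [2, 3] -> counters=[2,3,2,3,1,2,3,1,2,1]
Step 11: delete lrb at [6, 8] -> counters=[2,3,2,3,1,2,2,1,1,1]
Step 12: delete ts at [2, 3] -> counters=[2,3,1,2,1,2,2,1,1,1]
Step 13: insert z at [0, 8] -> counters=[3,3,1,2,1,2,2,1,2,1]
Step 14: insert aej at [5, 7] -> counters=[3,3,1,2,1,3,2,2,2,1]
Step 15: delete o at [1, 2] -> counters=[3,2,0,2,1,3,2,2,2,1]
Step 16: insert aej at [5, 7] -> counters=[3,2,0,2,1,4,2,3,2,1]
Step 17: insert z at [0, 8] -> counters=[4,2,0,2,1,4,2,3,3,1]
Step 18: insert ts at [2, 3] -> counters=[4,2,1,3,1,4,2,3,3,1]
Step 19: insert six at [0, 3] -> counters=[5,2,1,4,1,4,2,3,3,1]
Step 20: delete z at [0, 8] -> counters=[4,2,1,4,1,4,2,3,2,1]
Step 21: delete ss at [1, 6] -> counters=[4,1,1,4,1,4,1,3,2,1]
Step 22: insert aej at [5, 7] -> counters=[4,1,1,4,1,5,1,4,2,1]
Query lrb: check counters[6]=1 counters[8]=2 -> maybe

Answer: maybe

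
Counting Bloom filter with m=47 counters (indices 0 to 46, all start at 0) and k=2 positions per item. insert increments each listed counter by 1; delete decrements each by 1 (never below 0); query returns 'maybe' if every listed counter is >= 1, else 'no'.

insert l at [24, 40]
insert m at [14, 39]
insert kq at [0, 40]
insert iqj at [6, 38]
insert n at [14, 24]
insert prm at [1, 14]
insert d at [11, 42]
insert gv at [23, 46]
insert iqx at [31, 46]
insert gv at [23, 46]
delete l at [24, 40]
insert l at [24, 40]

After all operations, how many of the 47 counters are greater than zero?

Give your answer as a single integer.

Answer: 13

Derivation:
Step 1: insert l at [24, 40] -> counters=[0,0,0,0,0,0,0,0,0,0,0,0,0,0,0,0,0,0,0,0,0,0,0,0,1,0,0,0,0,0,0,0,0,0,0,0,0,0,0,0,1,0,0,0,0,0,0]
Step 2: insert m at [14, 39] -> counters=[0,0,0,0,0,0,0,0,0,0,0,0,0,0,1,0,0,0,0,0,0,0,0,0,1,0,0,0,0,0,0,0,0,0,0,0,0,0,0,1,1,0,0,0,0,0,0]
Step 3: insert kq at [0, 40] -> counters=[1,0,0,0,0,0,0,0,0,0,0,0,0,0,1,0,0,0,0,0,0,0,0,0,1,0,0,0,0,0,0,0,0,0,0,0,0,0,0,1,2,0,0,0,0,0,0]
Step 4: insert iqj at [6, 38] -> counters=[1,0,0,0,0,0,1,0,0,0,0,0,0,0,1,0,0,0,0,0,0,0,0,0,1,0,0,0,0,0,0,0,0,0,0,0,0,0,1,1,2,0,0,0,0,0,0]
Step 5: insert n at [14, 24] -> counters=[1,0,0,0,0,0,1,0,0,0,0,0,0,0,2,0,0,0,0,0,0,0,0,0,2,0,0,0,0,0,0,0,0,0,0,0,0,0,1,1,2,0,0,0,0,0,0]
Step 6: insert prm at [1, 14] -> counters=[1,1,0,0,0,0,1,0,0,0,0,0,0,0,3,0,0,0,0,0,0,0,0,0,2,0,0,0,0,0,0,0,0,0,0,0,0,0,1,1,2,0,0,0,0,0,0]
Step 7: insert d at [11, 42] -> counters=[1,1,0,0,0,0,1,0,0,0,0,1,0,0,3,0,0,0,0,0,0,0,0,0,2,0,0,0,0,0,0,0,0,0,0,0,0,0,1,1,2,0,1,0,0,0,0]
Step 8: insert gv at [23, 46] -> counters=[1,1,0,0,0,0,1,0,0,0,0,1,0,0,3,0,0,0,0,0,0,0,0,1,2,0,0,0,0,0,0,0,0,0,0,0,0,0,1,1,2,0,1,0,0,0,1]
Step 9: insert iqx at [31, 46] -> counters=[1,1,0,0,0,0,1,0,0,0,0,1,0,0,3,0,0,0,0,0,0,0,0,1,2,0,0,0,0,0,0,1,0,0,0,0,0,0,1,1,2,0,1,0,0,0,2]
Step 10: insert gv at [23, 46] -> counters=[1,1,0,0,0,0,1,0,0,0,0,1,0,0,3,0,0,0,0,0,0,0,0,2,2,0,0,0,0,0,0,1,0,0,0,0,0,0,1,1,2,0,1,0,0,0,3]
Step 11: delete l at [24, 40] -> counters=[1,1,0,0,0,0,1,0,0,0,0,1,0,0,3,0,0,0,0,0,0,0,0,2,1,0,0,0,0,0,0,1,0,0,0,0,0,0,1,1,1,0,1,0,0,0,3]
Step 12: insert l at [24, 40] -> counters=[1,1,0,0,0,0,1,0,0,0,0,1,0,0,3,0,0,0,0,0,0,0,0,2,2,0,0,0,0,0,0,1,0,0,0,0,0,0,1,1,2,0,1,0,0,0,3]
Final counters=[1,1,0,0,0,0,1,0,0,0,0,1,0,0,3,0,0,0,0,0,0,0,0,2,2,0,0,0,0,0,0,1,0,0,0,0,0,0,1,1,2,0,1,0,0,0,3] -> 13 nonzero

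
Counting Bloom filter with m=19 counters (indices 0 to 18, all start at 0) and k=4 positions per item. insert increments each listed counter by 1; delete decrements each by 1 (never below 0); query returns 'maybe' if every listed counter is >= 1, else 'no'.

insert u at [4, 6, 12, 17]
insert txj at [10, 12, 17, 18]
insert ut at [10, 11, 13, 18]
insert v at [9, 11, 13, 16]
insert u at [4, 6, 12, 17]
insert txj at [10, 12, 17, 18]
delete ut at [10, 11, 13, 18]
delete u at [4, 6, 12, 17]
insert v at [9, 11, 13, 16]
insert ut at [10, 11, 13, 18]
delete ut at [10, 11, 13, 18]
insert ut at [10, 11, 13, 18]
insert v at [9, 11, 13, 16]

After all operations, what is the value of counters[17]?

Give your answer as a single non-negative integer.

Answer: 3

Derivation:
Step 1: insert u at [4, 6, 12, 17] -> counters=[0,0,0,0,1,0,1,0,0,0,0,0,1,0,0,0,0,1,0]
Step 2: insert txj at [10, 12, 17, 18] -> counters=[0,0,0,0,1,0,1,0,0,0,1,0,2,0,0,0,0,2,1]
Step 3: insert ut at [10, 11, 13, 18] -> counters=[0,0,0,0,1,0,1,0,0,0,2,1,2,1,0,0,0,2,2]
Step 4: insert v at [9, 11, 13, 16] -> counters=[0,0,0,0,1,0,1,0,0,1,2,2,2,2,0,0,1,2,2]
Step 5: insert u at [4, 6, 12, 17] -> counters=[0,0,0,0,2,0,2,0,0,1,2,2,3,2,0,0,1,3,2]
Step 6: insert txj at [10, 12, 17, 18] -> counters=[0,0,0,0,2,0,2,0,0,1,3,2,4,2,0,0,1,4,3]
Step 7: delete ut at [10, 11, 13, 18] -> counters=[0,0,0,0,2,0,2,0,0,1,2,1,4,1,0,0,1,4,2]
Step 8: delete u at [4, 6, 12, 17] -> counters=[0,0,0,0,1,0,1,0,0,1,2,1,3,1,0,0,1,3,2]
Step 9: insert v at [9, 11, 13, 16] -> counters=[0,0,0,0,1,0,1,0,0,2,2,2,3,2,0,0,2,3,2]
Step 10: insert ut at [10, 11, 13, 18] -> counters=[0,0,0,0,1,0,1,0,0,2,3,3,3,3,0,0,2,3,3]
Step 11: delete ut at [10, 11, 13, 18] -> counters=[0,0,0,0,1,0,1,0,0,2,2,2,3,2,0,0,2,3,2]
Step 12: insert ut at [10, 11, 13, 18] -> counters=[0,0,0,0,1,0,1,0,0,2,3,3,3,3,0,0,2,3,3]
Step 13: insert v at [9, 11, 13, 16] -> counters=[0,0,0,0,1,0,1,0,0,3,3,4,3,4,0,0,3,3,3]
Final counters=[0,0,0,0,1,0,1,0,0,3,3,4,3,4,0,0,3,3,3] -> counters[17]=3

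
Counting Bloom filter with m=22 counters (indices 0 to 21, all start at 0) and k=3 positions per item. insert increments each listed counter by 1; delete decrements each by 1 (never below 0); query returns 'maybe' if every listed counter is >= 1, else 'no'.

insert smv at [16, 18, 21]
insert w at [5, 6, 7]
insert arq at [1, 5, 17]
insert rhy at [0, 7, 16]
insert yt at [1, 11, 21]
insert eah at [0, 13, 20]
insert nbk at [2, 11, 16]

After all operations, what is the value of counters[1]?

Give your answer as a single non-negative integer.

Step 1: insert smv at [16, 18, 21] -> counters=[0,0,0,0,0,0,0,0,0,0,0,0,0,0,0,0,1,0,1,0,0,1]
Step 2: insert w at [5, 6, 7] -> counters=[0,0,0,0,0,1,1,1,0,0,0,0,0,0,0,0,1,0,1,0,0,1]
Step 3: insert arq at [1, 5, 17] -> counters=[0,1,0,0,0,2,1,1,0,0,0,0,0,0,0,0,1,1,1,0,0,1]
Step 4: insert rhy at [0, 7, 16] -> counters=[1,1,0,0,0,2,1,2,0,0,0,0,0,0,0,0,2,1,1,0,0,1]
Step 5: insert yt at [1, 11, 21] -> counters=[1,2,0,0,0,2,1,2,0,0,0,1,0,0,0,0,2,1,1,0,0,2]
Step 6: insert eah at [0, 13, 20] -> counters=[2,2,0,0,0,2,1,2,0,0,0,1,0,1,0,0,2,1,1,0,1,2]
Step 7: insert nbk at [2, 11, 16] -> counters=[2,2,1,0,0,2,1,2,0,0,0,2,0,1,0,0,3,1,1,0,1,2]
Final counters=[2,2,1,0,0,2,1,2,0,0,0,2,0,1,0,0,3,1,1,0,1,2] -> counters[1]=2

Answer: 2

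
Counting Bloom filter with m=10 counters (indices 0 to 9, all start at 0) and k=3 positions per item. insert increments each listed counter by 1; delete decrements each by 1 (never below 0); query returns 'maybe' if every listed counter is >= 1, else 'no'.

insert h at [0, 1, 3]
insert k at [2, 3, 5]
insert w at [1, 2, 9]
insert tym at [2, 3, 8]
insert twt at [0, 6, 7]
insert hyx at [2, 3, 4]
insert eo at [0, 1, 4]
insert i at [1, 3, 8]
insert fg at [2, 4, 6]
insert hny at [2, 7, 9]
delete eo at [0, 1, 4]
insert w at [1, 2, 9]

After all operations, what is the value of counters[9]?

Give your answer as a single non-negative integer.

Step 1: insert h at [0, 1, 3] -> counters=[1,1,0,1,0,0,0,0,0,0]
Step 2: insert k at [2, 3, 5] -> counters=[1,1,1,2,0,1,0,0,0,0]
Step 3: insert w at [1, 2, 9] -> counters=[1,2,2,2,0,1,0,0,0,1]
Step 4: insert tym at [2, 3, 8] -> counters=[1,2,3,3,0,1,0,0,1,1]
Step 5: insert twt at [0, 6, 7] -> counters=[2,2,3,3,0,1,1,1,1,1]
Step 6: insert hyx at [2, 3, 4] -> counters=[2,2,4,4,1,1,1,1,1,1]
Step 7: insert eo at [0, 1, 4] -> counters=[3,3,4,4,2,1,1,1,1,1]
Step 8: insert i at [1, 3, 8] -> counters=[3,4,4,5,2,1,1,1,2,1]
Step 9: insert fg at [2, 4, 6] -> counters=[3,4,5,5,3,1,2,1,2,1]
Step 10: insert hny at [2, 7, 9] -> counters=[3,4,6,5,3,1,2,2,2,2]
Step 11: delete eo at [0, 1, 4] -> counters=[2,3,6,5,2,1,2,2,2,2]
Step 12: insert w at [1, 2, 9] -> counters=[2,4,7,5,2,1,2,2,2,3]
Final counters=[2,4,7,5,2,1,2,2,2,3] -> counters[9]=3

Answer: 3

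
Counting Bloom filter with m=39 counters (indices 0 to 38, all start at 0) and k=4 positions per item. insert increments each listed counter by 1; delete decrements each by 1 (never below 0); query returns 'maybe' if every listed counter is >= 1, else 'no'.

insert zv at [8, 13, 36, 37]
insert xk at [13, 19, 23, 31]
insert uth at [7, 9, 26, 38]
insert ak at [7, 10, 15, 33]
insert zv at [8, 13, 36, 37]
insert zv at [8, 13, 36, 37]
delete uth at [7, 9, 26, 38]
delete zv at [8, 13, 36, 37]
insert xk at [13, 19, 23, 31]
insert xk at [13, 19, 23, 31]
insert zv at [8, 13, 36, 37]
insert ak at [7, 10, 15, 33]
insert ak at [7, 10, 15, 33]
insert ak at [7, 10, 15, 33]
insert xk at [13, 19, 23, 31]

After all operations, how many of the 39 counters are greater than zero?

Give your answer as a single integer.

Answer: 11

Derivation:
Step 1: insert zv at [8, 13, 36, 37] -> counters=[0,0,0,0,0,0,0,0,1,0,0,0,0,1,0,0,0,0,0,0,0,0,0,0,0,0,0,0,0,0,0,0,0,0,0,0,1,1,0]
Step 2: insert xk at [13, 19, 23, 31] -> counters=[0,0,0,0,0,0,0,0,1,0,0,0,0,2,0,0,0,0,0,1,0,0,0,1,0,0,0,0,0,0,0,1,0,0,0,0,1,1,0]
Step 3: insert uth at [7, 9, 26, 38] -> counters=[0,0,0,0,0,0,0,1,1,1,0,0,0,2,0,0,0,0,0,1,0,0,0,1,0,0,1,0,0,0,0,1,0,0,0,0,1,1,1]
Step 4: insert ak at [7, 10, 15, 33] -> counters=[0,0,0,0,0,0,0,2,1,1,1,0,0,2,0,1,0,0,0,1,0,0,0,1,0,0,1,0,0,0,0,1,0,1,0,0,1,1,1]
Step 5: insert zv at [8, 13, 36, 37] -> counters=[0,0,0,0,0,0,0,2,2,1,1,0,0,3,0,1,0,0,0,1,0,0,0,1,0,0,1,0,0,0,0,1,0,1,0,0,2,2,1]
Step 6: insert zv at [8, 13, 36, 37] -> counters=[0,0,0,0,0,0,0,2,3,1,1,0,0,4,0,1,0,0,0,1,0,0,0,1,0,0,1,0,0,0,0,1,0,1,0,0,3,3,1]
Step 7: delete uth at [7, 9, 26, 38] -> counters=[0,0,0,0,0,0,0,1,3,0,1,0,0,4,0,1,0,0,0,1,0,0,0,1,0,0,0,0,0,0,0,1,0,1,0,0,3,3,0]
Step 8: delete zv at [8, 13, 36, 37] -> counters=[0,0,0,0,0,0,0,1,2,0,1,0,0,3,0,1,0,0,0,1,0,0,0,1,0,0,0,0,0,0,0,1,0,1,0,0,2,2,0]
Step 9: insert xk at [13, 19, 23, 31] -> counters=[0,0,0,0,0,0,0,1,2,0,1,0,0,4,0,1,0,0,0,2,0,0,0,2,0,0,0,0,0,0,0,2,0,1,0,0,2,2,0]
Step 10: insert xk at [13, 19, 23, 31] -> counters=[0,0,0,0,0,0,0,1,2,0,1,0,0,5,0,1,0,0,0,3,0,0,0,3,0,0,0,0,0,0,0,3,0,1,0,0,2,2,0]
Step 11: insert zv at [8, 13, 36, 37] -> counters=[0,0,0,0,0,0,0,1,3,0,1,0,0,6,0,1,0,0,0,3,0,0,0,3,0,0,0,0,0,0,0,3,0,1,0,0,3,3,0]
Step 12: insert ak at [7, 10, 15, 33] -> counters=[0,0,0,0,0,0,0,2,3,0,2,0,0,6,0,2,0,0,0,3,0,0,0,3,0,0,0,0,0,0,0,3,0,2,0,0,3,3,0]
Step 13: insert ak at [7, 10, 15, 33] -> counters=[0,0,0,0,0,0,0,3,3,0,3,0,0,6,0,3,0,0,0,3,0,0,0,3,0,0,0,0,0,0,0,3,0,3,0,0,3,3,0]
Step 14: insert ak at [7, 10, 15, 33] -> counters=[0,0,0,0,0,0,0,4,3,0,4,0,0,6,0,4,0,0,0,3,0,0,0,3,0,0,0,0,0,0,0,3,0,4,0,0,3,3,0]
Step 15: insert xk at [13, 19, 23, 31] -> counters=[0,0,0,0,0,0,0,4,3,0,4,0,0,7,0,4,0,0,0,4,0,0,0,4,0,0,0,0,0,0,0,4,0,4,0,0,3,3,0]
Final counters=[0,0,0,0,0,0,0,4,3,0,4,0,0,7,0,4,0,0,0,4,0,0,0,4,0,0,0,0,0,0,0,4,0,4,0,0,3,3,0] -> 11 nonzero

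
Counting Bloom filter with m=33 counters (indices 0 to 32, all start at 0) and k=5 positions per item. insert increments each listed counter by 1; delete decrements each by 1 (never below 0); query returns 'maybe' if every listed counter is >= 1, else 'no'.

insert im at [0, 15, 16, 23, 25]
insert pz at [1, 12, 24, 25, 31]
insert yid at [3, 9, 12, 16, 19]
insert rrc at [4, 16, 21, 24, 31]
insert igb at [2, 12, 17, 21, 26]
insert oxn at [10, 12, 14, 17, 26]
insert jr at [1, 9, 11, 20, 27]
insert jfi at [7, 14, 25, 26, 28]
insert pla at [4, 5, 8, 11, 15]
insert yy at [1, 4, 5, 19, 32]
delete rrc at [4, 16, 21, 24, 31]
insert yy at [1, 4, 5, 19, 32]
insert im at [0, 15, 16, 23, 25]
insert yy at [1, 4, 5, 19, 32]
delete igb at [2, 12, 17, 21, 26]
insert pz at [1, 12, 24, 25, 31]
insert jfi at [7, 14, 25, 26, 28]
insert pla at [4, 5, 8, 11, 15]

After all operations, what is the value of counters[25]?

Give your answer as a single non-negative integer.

Answer: 6

Derivation:
Step 1: insert im at [0, 15, 16, 23, 25] -> counters=[1,0,0,0,0,0,0,0,0,0,0,0,0,0,0,1,1,0,0,0,0,0,0,1,0,1,0,0,0,0,0,0,0]
Step 2: insert pz at [1, 12, 24, 25, 31] -> counters=[1,1,0,0,0,0,0,0,0,0,0,0,1,0,0,1,1,0,0,0,0,0,0,1,1,2,0,0,0,0,0,1,0]
Step 3: insert yid at [3, 9, 12, 16, 19] -> counters=[1,1,0,1,0,0,0,0,0,1,0,0,2,0,0,1,2,0,0,1,0,0,0,1,1,2,0,0,0,0,0,1,0]
Step 4: insert rrc at [4, 16, 21, 24, 31] -> counters=[1,1,0,1,1,0,0,0,0,1,0,0,2,0,0,1,3,0,0,1,0,1,0,1,2,2,0,0,0,0,0,2,0]
Step 5: insert igb at [2, 12, 17, 21, 26] -> counters=[1,1,1,1,1,0,0,0,0,1,0,0,3,0,0,1,3,1,0,1,0,2,0,1,2,2,1,0,0,0,0,2,0]
Step 6: insert oxn at [10, 12, 14, 17, 26] -> counters=[1,1,1,1,1,0,0,0,0,1,1,0,4,0,1,1,3,2,0,1,0,2,0,1,2,2,2,0,0,0,0,2,0]
Step 7: insert jr at [1, 9, 11, 20, 27] -> counters=[1,2,1,1,1,0,0,0,0,2,1,1,4,0,1,1,3,2,0,1,1,2,0,1,2,2,2,1,0,0,0,2,0]
Step 8: insert jfi at [7, 14, 25, 26, 28] -> counters=[1,2,1,1,1,0,0,1,0,2,1,1,4,0,2,1,3,2,0,1,1,2,0,1,2,3,3,1,1,0,0,2,0]
Step 9: insert pla at [4, 5, 8, 11, 15] -> counters=[1,2,1,1,2,1,0,1,1,2,1,2,4,0,2,2,3,2,0,1,1,2,0,1,2,3,3,1,1,0,0,2,0]
Step 10: insert yy at [1, 4, 5, 19, 32] -> counters=[1,3,1,1,3,2,0,1,1,2,1,2,4,0,2,2,3,2,0,2,1,2,0,1,2,3,3,1,1,0,0,2,1]
Step 11: delete rrc at [4, 16, 21, 24, 31] -> counters=[1,3,1,1,2,2,0,1,1,2,1,2,4,0,2,2,2,2,0,2,1,1,0,1,1,3,3,1,1,0,0,1,1]
Step 12: insert yy at [1, 4, 5, 19, 32] -> counters=[1,4,1,1,3,3,0,1,1,2,1,2,4,0,2,2,2,2,0,3,1,1,0,1,1,3,3,1,1,0,0,1,2]
Step 13: insert im at [0, 15, 16, 23, 25] -> counters=[2,4,1,1,3,3,0,1,1,2,1,2,4,0,2,3,3,2,0,3,1,1,0,2,1,4,3,1,1,0,0,1,2]
Step 14: insert yy at [1, 4, 5, 19, 32] -> counters=[2,5,1,1,4,4,0,1,1,2,1,2,4,0,2,3,3,2,0,4,1,1,0,2,1,4,3,1,1,0,0,1,3]
Step 15: delete igb at [2, 12, 17, 21, 26] -> counters=[2,5,0,1,4,4,0,1,1,2,1,2,3,0,2,3,3,1,0,4,1,0,0,2,1,4,2,1,1,0,0,1,3]
Step 16: insert pz at [1, 12, 24, 25, 31] -> counters=[2,6,0,1,4,4,0,1,1,2,1,2,4,0,2,3,3,1,0,4,1,0,0,2,2,5,2,1,1,0,0,2,3]
Step 17: insert jfi at [7, 14, 25, 26, 28] -> counters=[2,6,0,1,4,4,0,2,1,2,1,2,4,0,3,3,3,1,0,4,1,0,0,2,2,6,3,1,2,0,0,2,3]
Step 18: insert pla at [4, 5, 8, 11, 15] -> counters=[2,6,0,1,5,5,0,2,2,2,1,3,4,0,3,4,3,1,0,4,1,0,0,2,2,6,3,1,2,0,0,2,3]
Final counters=[2,6,0,1,5,5,0,2,2,2,1,3,4,0,3,4,3,1,0,4,1,0,0,2,2,6,3,1,2,0,0,2,3] -> counters[25]=6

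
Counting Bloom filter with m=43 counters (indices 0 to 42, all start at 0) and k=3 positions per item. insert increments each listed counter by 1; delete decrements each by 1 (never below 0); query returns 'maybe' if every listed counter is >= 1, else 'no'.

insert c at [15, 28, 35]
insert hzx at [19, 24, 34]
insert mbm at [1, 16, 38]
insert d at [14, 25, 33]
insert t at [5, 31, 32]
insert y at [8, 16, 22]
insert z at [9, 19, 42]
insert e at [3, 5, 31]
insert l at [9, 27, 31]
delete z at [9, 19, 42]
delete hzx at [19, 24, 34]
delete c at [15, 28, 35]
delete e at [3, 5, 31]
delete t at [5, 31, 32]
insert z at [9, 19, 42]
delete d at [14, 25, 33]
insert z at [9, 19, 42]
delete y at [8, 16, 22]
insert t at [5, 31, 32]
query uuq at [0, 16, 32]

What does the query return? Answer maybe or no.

Answer: no

Derivation:
Step 1: insert c at [15, 28, 35] -> counters=[0,0,0,0,0,0,0,0,0,0,0,0,0,0,0,1,0,0,0,0,0,0,0,0,0,0,0,0,1,0,0,0,0,0,0,1,0,0,0,0,0,0,0]
Step 2: insert hzx at [19, 24, 34] -> counters=[0,0,0,0,0,0,0,0,0,0,0,0,0,0,0,1,0,0,0,1,0,0,0,0,1,0,0,0,1,0,0,0,0,0,1,1,0,0,0,0,0,0,0]
Step 3: insert mbm at [1, 16, 38] -> counters=[0,1,0,0,0,0,0,0,0,0,0,0,0,0,0,1,1,0,0,1,0,0,0,0,1,0,0,0,1,0,0,0,0,0,1,1,0,0,1,0,0,0,0]
Step 4: insert d at [14, 25, 33] -> counters=[0,1,0,0,0,0,0,0,0,0,0,0,0,0,1,1,1,0,0,1,0,0,0,0,1,1,0,0,1,0,0,0,0,1,1,1,0,0,1,0,0,0,0]
Step 5: insert t at [5, 31, 32] -> counters=[0,1,0,0,0,1,0,0,0,0,0,0,0,0,1,1,1,0,0,1,0,0,0,0,1,1,0,0,1,0,0,1,1,1,1,1,0,0,1,0,0,0,0]
Step 6: insert y at [8, 16, 22] -> counters=[0,1,0,0,0,1,0,0,1,0,0,0,0,0,1,1,2,0,0,1,0,0,1,0,1,1,0,0,1,0,0,1,1,1,1,1,0,0,1,0,0,0,0]
Step 7: insert z at [9, 19, 42] -> counters=[0,1,0,0,0,1,0,0,1,1,0,0,0,0,1,1,2,0,0,2,0,0,1,0,1,1,0,0,1,0,0,1,1,1,1,1,0,0,1,0,0,0,1]
Step 8: insert e at [3, 5, 31] -> counters=[0,1,0,1,0,2,0,0,1,1,0,0,0,0,1,1,2,0,0,2,0,0,1,0,1,1,0,0,1,0,0,2,1,1,1,1,0,0,1,0,0,0,1]
Step 9: insert l at [9, 27, 31] -> counters=[0,1,0,1,0,2,0,0,1,2,0,0,0,0,1,1,2,0,0,2,0,0,1,0,1,1,0,1,1,0,0,3,1,1,1,1,0,0,1,0,0,0,1]
Step 10: delete z at [9, 19, 42] -> counters=[0,1,0,1,0,2,0,0,1,1,0,0,0,0,1,1,2,0,0,1,0,0,1,0,1,1,0,1,1,0,0,3,1,1,1,1,0,0,1,0,0,0,0]
Step 11: delete hzx at [19, 24, 34] -> counters=[0,1,0,1,0,2,0,0,1,1,0,0,0,0,1,1,2,0,0,0,0,0,1,0,0,1,0,1,1,0,0,3,1,1,0,1,0,0,1,0,0,0,0]
Step 12: delete c at [15, 28, 35] -> counters=[0,1,0,1,0,2,0,0,1,1,0,0,0,0,1,0,2,0,0,0,0,0,1,0,0,1,0,1,0,0,0,3,1,1,0,0,0,0,1,0,0,0,0]
Step 13: delete e at [3, 5, 31] -> counters=[0,1,0,0,0,1,0,0,1,1,0,0,0,0,1,0,2,0,0,0,0,0,1,0,0,1,0,1,0,0,0,2,1,1,0,0,0,0,1,0,0,0,0]
Step 14: delete t at [5, 31, 32] -> counters=[0,1,0,0,0,0,0,0,1,1,0,0,0,0,1,0,2,0,0,0,0,0,1,0,0,1,0,1,0,0,0,1,0,1,0,0,0,0,1,0,0,0,0]
Step 15: insert z at [9, 19, 42] -> counters=[0,1,0,0,0,0,0,0,1,2,0,0,0,0,1,0,2,0,0,1,0,0,1,0,0,1,0,1,0,0,0,1,0,1,0,0,0,0,1,0,0,0,1]
Step 16: delete d at [14, 25, 33] -> counters=[0,1,0,0,0,0,0,0,1,2,0,0,0,0,0,0,2,0,0,1,0,0,1,0,0,0,0,1,0,0,0,1,0,0,0,0,0,0,1,0,0,0,1]
Step 17: insert z at [9, 19, 42] -> counters=[0,1,0,0,0,0,0,0,1,3,0,0,0,0,0,0,2,0,0,2,0,0,1,0,0,0,0,1,0,0,0,1,0,0,0,0,0,0,1,0,0,0,2]
Step 18: delete y at [8, 16, 22] -> counters=[0,1,0,0,0,0,0,0,0,3,0,0,0,0,0,0,1,0,0,2,0,0,0,0,0,0,0,1,0,0,0,1,0,0,0,0,0,0,1,0,0,0,2]
Step 19: insert t at [5, 31, 32] -> counters=[0,1,0,0,0,1,0,0,0,3,0,0,0,0,0,0,1,0,0,2,0,0,0,0,0,0,0,1,0,0,0,2,1,0,0,0,0,0,1,0,0,0,2]
Query uuq: check counters[0]=0 counters[16]=1 counters[32]=1 -> no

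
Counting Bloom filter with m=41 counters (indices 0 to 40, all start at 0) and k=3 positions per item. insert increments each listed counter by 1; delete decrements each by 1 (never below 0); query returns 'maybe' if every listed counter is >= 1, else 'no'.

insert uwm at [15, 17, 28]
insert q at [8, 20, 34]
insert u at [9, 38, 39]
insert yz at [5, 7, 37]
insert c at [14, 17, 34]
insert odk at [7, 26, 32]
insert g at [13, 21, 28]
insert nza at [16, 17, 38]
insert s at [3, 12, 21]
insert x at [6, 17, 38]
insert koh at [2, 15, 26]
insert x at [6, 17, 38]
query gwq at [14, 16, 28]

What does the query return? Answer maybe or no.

Step 1: insert uwm at [15, 17, 28] -> counters=[0,0,0,0,0,0,0,0,0,0,0,0,0,0,0,1,0,1,0,0,0,0,0,0,0,0,0,0,1,0,0,0,0,0,0,0,0,0,0,0,0]
Step 2: insert q at [8, 20, 34] -> counters=[0,0,0,0,0,0,0,0,1,0,0,0,0,0,0,1,0,1,0,0,1,0,0,0,0,0,0,0,1,0,0,0,0,0,1,0,0,0,0,0,0]
Step 3: insert u at [9, 38, 39] -> counters=[0,0,0,0,0,0,0,0,1,1,0,0,0,0,0,1,0,1,0,0,1,0,0,0,0,0,0,0,1,0,0,0,0,0,1,0,0,0,1,1,0]
Step 4: insert yz at [5, 7, 37] -> counters=[0,0,0,0,0,1,0,1,1,1,0,0,0,0,0,1,0,1,0,0,1,0,0,0,0,0,0,0,1,0,0,0,0,0,1,0,0,1,1,1,0]
Step 5: insert c at [14, 17, 34] -> counters=[0,0,0,0,0,1,0,1,1,1,0,0,0,0,1,1,0,2,0,0,1,0,0,0,0,0,0,0,1,0,0,0,0,0,2,0,0,1,1,1,0]
Step 6: insert odk at [7, 26, 32] -> counters=[0,0,0,0,0,1,0,2,1,1,0,0,0,0,1,1,0,2,0,0,1,0,0,0,0,0,1,0,1,0,0,0,1,0,2,0,0,1,1,1,0]
Step 7: insert g at [13, 21, 28] -> counters=[0,0,0,0,0,1,0,2,1,1,0,0,0,1,1,1,0,2,0,0,1,1,0,0,0,0,1,0,2,0,0,0,1,0,2,0,0,1,1,1,0]
Step 8: insert nza at [16, 17, 38] -> counters=[0,0,0,0,0,1,0,2,1,1,0,0,0,1,1,1,1,3,0,0,1,1,0,0,0,0,1,0,2,0,0,0,1,0,2,0,0,1,2,1,0]
Step 9: insert s at [3, 12, 21] -> counters=[0,0,0,1,0,1,0,2,1,1,0,0,1,1,1,1,1,3,0,0,1,2,0,0,0,0,1,0,2,0,0,0,1,0,2,0,0,1,2,1,0]
Step 10: insert x at [6, 17, 38] -> counters=[0,0,0,1,0,1,1,2,1,1,0,0,1,1,1,1,1,4,0,0,1,2,0,0,0,0,1,0,2,0,0,0,1,0,2,0,0,1,3,1,0]
Step 11: insert koh at [2, 15, 26] -> counters=[0,0,1,1,0,1,1,2,1,1,0,0,1,1,1,2,1,4,0,0,1,2,0,0,0,0,2,0,2,0,0,0,1,0,2,0,0,1,3,1,0]
Step 12: insert x at [6, 17, 38] -> counters=[0,0,1,1,0,1,2,2,1,1,0,0,1,1,1,2,1,5,0,0,1,2,0,0,0,0,2,0,2,0,0,0,1,0,2,0,0,1,4,1,0]
Query gwq: check counters[14]=1 counters[16]=1 counters[28]=2 -> maybe

Answer: maybe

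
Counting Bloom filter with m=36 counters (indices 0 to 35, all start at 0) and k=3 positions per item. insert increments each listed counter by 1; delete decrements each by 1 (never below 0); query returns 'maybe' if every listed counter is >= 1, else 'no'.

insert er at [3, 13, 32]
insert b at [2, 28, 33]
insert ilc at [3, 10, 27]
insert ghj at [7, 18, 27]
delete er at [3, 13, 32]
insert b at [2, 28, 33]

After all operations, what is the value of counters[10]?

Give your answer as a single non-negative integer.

Step 1: insert er at [3, 13, 32] -> counters=[0,0,0,1,0,0,0,0,0,0,0,0,0,1,0,0,0,0,0,0,0,0,0,0,0,0,0,0,0,0,0,0,1,0,0,0]
Step 2: insert b at [2, 28, 33] -> counters=[0,0,1,1,0,0,0,0,0,0,0,0,0,1,0,0,0,0,0,0,0,0,0,0,0,0,0,0,1,0,0,0,1,1,0,0]
Step 3: insert ilc at [3, 10, 27] -> counters=[0,0,1,2,0,0,0,0,0,0,1,0,0,1,0,0,0,0,0,0,0,0,0,0,0,0,0,1,1,0,0,0,1,1,0,0]
Step 4: insert ghj at [7, 18, 27] -> counters=[0,0,1,2,0,0,0,1,0,0,1,0,0,1,0,0,0,0,1,0,0,0,0,0,0,0,0,2,1,0,0,0,1,1,0,0]
Step 5: delete er at [3, 13, 32] -> counters=[0,0,1,1,0,0,0,1,0,0,1,0,0,0,0,0,0,0,1,0,0,0,0,0,0,0,0,2,1,0,0,0,0,1,0,0]
Step 6: insert b at [2, 28, 33] -> counters=[0,0,2,1,0,0,0,1,0,0,1,0,0,0,0,0,0,0,1,0,0,0,0,0,0,0,0,2,2,0,0,0,0,2,0,0]
Final counters=[0,0,2,1,0,0,0,1,0,0,1,0,0,0,0,0,0,0,1,0,0,0,0,0,0,0,0,2,2,0,0,0,0,2,0,0] -> counters[10]=1

Answer: 1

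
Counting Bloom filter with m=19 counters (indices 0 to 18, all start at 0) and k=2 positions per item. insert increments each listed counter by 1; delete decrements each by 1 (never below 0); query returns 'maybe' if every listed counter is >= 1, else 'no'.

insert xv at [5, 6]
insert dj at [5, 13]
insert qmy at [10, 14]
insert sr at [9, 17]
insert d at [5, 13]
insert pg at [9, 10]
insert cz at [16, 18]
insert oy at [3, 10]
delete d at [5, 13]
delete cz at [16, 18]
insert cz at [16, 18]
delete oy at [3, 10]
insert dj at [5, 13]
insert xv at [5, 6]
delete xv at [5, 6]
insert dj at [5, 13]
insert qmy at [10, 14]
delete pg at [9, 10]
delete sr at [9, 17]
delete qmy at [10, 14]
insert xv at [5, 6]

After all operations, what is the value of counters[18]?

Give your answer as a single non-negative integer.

Answer: 1

Derivation:
Step 1: insert xv at [5, 6] -> counters=[0,0,0,0,0,1,1,0,0,0,0,0,0,0,0,0,0,0,0]
Step 2: insert dj at [5, 13] -> counters=[0,0,0,0,0,2,1,0,0,0,0,0,0,1,0,0,0,0,0]
Step 3: insert qmy at [10, 14] -> counters=[0,0,0,0,0,2,1,0,0,0,1,0,0,1,1,0,0,0,0]
Step 4: insert sr at [9, 17] -> counters=[0,0,0,0,0,2,1,0,0,1,1,0,0,1,1,0,0,1,0]
Step 5: insert d at [5, 13] -> counters=[0,0,0,0,0,3,1,0,0,1,1,0,0,2,1,0,0,1,0]
Step 6: insert pg at [9, 10] -> counters=[0,0,0,0,0,3,1,0,0,2,2,0,0,2,1,0,0,1,0]
Step 7: insert cz at [16, 18] -> counters=[0,0,0,0,0,3,1,0,0,2,2,0,0,2,1,0,1,1,1]
Step 8: insert oy at [3, 10] -> counters=[0,0,0,1,0,3,1,0,0,2,3,0,0,2,1,0,1,1,1]
Step 9: delete d at [5, 13] -> counters=[0,0,0,1,0,2,1,0,0,2,3,0,0,1,1,0,1,1,1]
Step 10: delete cz at [16, 18] -> counters=[0,0,0,1,0,2,1,0,0,2,3,0,0,1,1,0,0,1,0]
Step 11: insert cz at [16, 18] -> counters=[0,0,0,1,0,2,1,0,0,2,3,0,0,1,1,0,1,1,1]
Step 12: delete oy at [3, 10] -> counters=[0,0,0,0,0,2,1,0,0,2,2,0,0,1,1,0,1,1,1]
Step 13: insert dj at [5, 13] -> counters=[0,0,0,0,0,3,1,0,0,2,2,0,0,2,1,0,1,1,1]
Step 14: insert xv at [5, 6] -> counters=[0,0,0,0,0,4,2,0,0,2,2,0,0,2,1,0,1,1,1]
Step 15: delete xv at [5, 6] -> counters=[0,0,0,0,0,3,1,0,0,2,2,0,0,2,1,0,1,1,1]
Step 16: insert dj at [5, 13] -> counters=[0,0,0,0,0,4,1,0,0,2,2,0,0,3,1,0,1,1,1]
Step 17: insert qmy at [10, 14] -> counters=[0,0,0,0,0,4,1,0,0,2,3,0,0,3,2,0,1,1,1]
Step 18: delete pg at [9, 10] -> counters=[0,0,0,0,0,4,1,0,0,1,2,0,0,3,2,0,1,1,1]
Step 19: delete sr at [9, 17] -> counters=[0,0,0,0,0,4,1,0,0,0,2,0,0,3,2,0,1,0,1]
Step 20: delete qmy at [10, 14] -> counters=[0,0,0,0,0,4,1,0,0,0,1,0,0,3,1,0,1,0,1]
Step 21: insert xv at [5, 6] -> counters=[0,0,0,0,0,5,2,0,0,0,1,0,0,3,1,0,1,0,1]
Final counters=[0,0,0,0,0,5,2,0,0,0,1,0,0,3,1,0,1,0,1] -> counters[18]=1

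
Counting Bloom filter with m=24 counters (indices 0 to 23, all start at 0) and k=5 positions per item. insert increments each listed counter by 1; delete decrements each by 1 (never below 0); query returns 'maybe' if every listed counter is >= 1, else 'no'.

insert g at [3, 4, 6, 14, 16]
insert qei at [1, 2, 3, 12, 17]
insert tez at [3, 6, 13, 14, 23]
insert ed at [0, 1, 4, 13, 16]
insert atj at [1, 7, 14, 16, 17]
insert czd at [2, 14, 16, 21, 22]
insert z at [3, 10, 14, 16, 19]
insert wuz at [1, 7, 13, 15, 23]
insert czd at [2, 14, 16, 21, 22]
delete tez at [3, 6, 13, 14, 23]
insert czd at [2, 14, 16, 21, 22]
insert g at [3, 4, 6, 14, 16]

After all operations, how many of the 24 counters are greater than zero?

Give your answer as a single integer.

Answer: 18

Derivation:
Step 1: insert g at [3, 4, 6, 14, 16] -> counters=[0,0,0,1,1,0,1,0,0,0,0,0,0,0,1,0,1,0,0,0,0,0,0,0]
Step 2: insert qei at [1, 2, 3, 12, 17] -> counters=[0,1,1,2,1,0,1,0,0,0,0,0,1,0,1,0,1,1,0,0,0,0,0,0]
Step 3: insert tez at [3, 6, 13, 14, 23] -> counters=[0,1,1,3,1,0,2,0,0,0,0,0,1,1,2,0,1,1,0,0,0,0,0,1]
Step 4: insert ed at [0, 1, 4, 13, 16] -> counters=[1,2,1,3,2,0,2,0,0,0,0,0,1,2,2,0,2,1,0,0,0,0,0,1]
Step 5: insert atj at [1, 7, 14, 16, 17] -> counters=[1,3,1,3,2,0,2,1,0,0,0,0,1,2,3,0,3,2,0,0,0,0,0,1]
Step 6: insert czd at [2, 14, 16, 21, 22] -> counters=[1,3,2,3,2,0,2,1,0,0,0,0,1,2,4,0,4,2,0,0,0,1,1,1]
Step 7: insert z at [3, 10, 14, 16, 19] -> counters=[1,3,2,4,2,0,2,1,0,0,1,0,1,2,5,0,5,2,0,1,0,1,1,1]
Step 8: insert wuz at [1, 7, 13, 15, 23] -> counters=[1,4,2,4,2,0,2,2,0,0,1,0,1,3,5,1,5,2,0,1,0,1,1,2]
Step 9: insert czd at [2, 14, 16, 21, 22] -> counters=[1,4,3,4,2,0,2,2,0,0,1,0,1,3,6,1,6,2,0,1,0,2,2,2]
Step 10: delete tez at [3, 6, 13, 14, 23] -> counters=[1,4,3,3,2,0,1,2,0,0,1,0,1,2,5,1,6,2,0,1,0,2,2,1]
Step 11: insert czd at [2, 14, 16, 21, 22] -> counters=[1,4,4,3,2,0,1,2,0,0,1,0,1,2,6,1,7,2,0,1,0,3,3,1]
Step 12: insert g at [3, 4, 6, 14, 16] -> counters=[1,4,4,4,3,0,2,2,0,0,1,0,1,2,7,1,8,2,0,1,0,3,3,1]
Final counters=[1,4,4,4,3,0,2,2,0,0,1,0,1,2,7,1,8,2,0,1,0,3,3,1] -> 18 nonzero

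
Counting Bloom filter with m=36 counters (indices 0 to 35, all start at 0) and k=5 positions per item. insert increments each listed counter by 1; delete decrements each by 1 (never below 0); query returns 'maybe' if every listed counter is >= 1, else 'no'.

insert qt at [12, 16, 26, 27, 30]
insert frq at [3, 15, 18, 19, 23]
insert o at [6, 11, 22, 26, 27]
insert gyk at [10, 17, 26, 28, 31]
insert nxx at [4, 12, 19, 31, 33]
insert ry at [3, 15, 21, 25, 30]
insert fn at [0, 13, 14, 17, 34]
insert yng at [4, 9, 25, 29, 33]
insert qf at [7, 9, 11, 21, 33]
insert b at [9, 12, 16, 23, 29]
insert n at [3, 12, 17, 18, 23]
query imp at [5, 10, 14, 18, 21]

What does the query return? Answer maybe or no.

Answer: no

Derivation:
Step 1: insert qt at [12, 16, 26, 27, 30] -> counters=[0,0,0,0,0,0,0,0,0,0,0,0,1,0,0,0,1,0,0,0,0,0,0,0,0,0,1,1,0,0,1,0,0,0,0,0]
Step 2: insert frq at [3, 15, 18, 19, 23] -> counters=[0,0,0,1,0,0,0,0,0,0,0,0,1,0,0,1,1,0,1,1,0,0,0,1,0,0,1,1,0,0,1,0,0,0,0,0]
Step 3: insert o at [6, 11, 22, 26, 27] -> counters=[0,0,0,1,0,0,1,0,0,0,0,1,1,0,0,1,1,0,1,1,0,0,1,1,0,0,2,2,0,0,1,0,0,0,0,0]
Step 4: insert gyk at [10, 17, 26, 28, 31] -> counters=[0,0,0,1,0,0,1,0,0,0,1,1,1,0,0,1,1,1,1,1,0,0,1,1,0,0,3,2,1,0,1,1,0,0,0,0]
Step 5: insert nxx at [4, 12, 19, 31, 33] -> counters=[0,0,0,1,1,0,1,0,0,0,1,1,2,0,0,1,1,1,1,2,0,0,1,1,0,0,3,2,1,0,1,2,0,1,0,0]
Step 6: insert ry at [3, 15, 21, 25, 30] -> counters=[0,0,0,2,1,0,1,0,0,0,1,1,2,0,0,2,1,1,1,2,0,1,1,1,0,1,3,2,1,0,2,2,0,1,0,0]
Step 7: insert fn at [0, 13, 14, 17, 34] -> counters=[1,0,0,2,1,0,1,0,0,0,1,1,2,1,1,2,1,2,1,2,0,1,1,1,0,1,3,2,1,0,2,2,0,1,1,0]
Step 8: insert yng at [4, 9, 25, 29, 33] -> counters=[1,0,0,2,2,0,1,0,0,1,1,1,2,1,1,2,1,2,1,2,0,1,1,1,0,2,3,2,1,1,2,2,0,2,1,0]
Step 9: insert qf at [7, 9, 11, 21, 33] -> counters=[1,0,0,2,2,0,1,1,0,2,1,2,2,1,1,2,1,2,1,2,0,2,1,1,0,2,3,2,1,1,2,2,0,3,1,0]
Step 10: insert b at [9, 12, 16, 23, 29] -> counters=[1,0,0,2,2,0,1,1,0,3,1,2,3,1,1,2,2,2,1,2,0,2,1,2,0,2,3,2,1,2,2,2,0,3,1,0]
Step 11: insert n at [3, 12, 17, 18, 23] -> counters=[1,0,0,3,2,0,1,1,0,3,1,2,4,1,1,2,2,3,2,2,0,2,1,3,0,2,3,2,1,2,2,2,0,3,1,0]
Query imp: check counters[5]=0 counters[10]=1 counters[14]=1 counters[18]=2 counters[21]=2 -> no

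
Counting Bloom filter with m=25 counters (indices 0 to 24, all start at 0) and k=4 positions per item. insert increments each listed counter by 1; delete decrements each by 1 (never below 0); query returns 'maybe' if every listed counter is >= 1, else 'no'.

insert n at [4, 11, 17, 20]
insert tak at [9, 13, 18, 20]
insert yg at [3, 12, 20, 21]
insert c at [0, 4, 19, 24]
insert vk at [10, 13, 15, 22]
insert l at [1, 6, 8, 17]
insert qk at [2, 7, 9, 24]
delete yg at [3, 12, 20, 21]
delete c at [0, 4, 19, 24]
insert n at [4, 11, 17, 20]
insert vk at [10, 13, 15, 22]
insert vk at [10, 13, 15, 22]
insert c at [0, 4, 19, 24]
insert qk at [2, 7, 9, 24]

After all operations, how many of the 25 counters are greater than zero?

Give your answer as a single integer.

Answer: 18

Derivation:
Step 1: insert n at [4, 11, 17, 20] -> counters=[0,0,0,0,1,0,0,0,0,0,0,1,0,0,0,0,0,1,0,0,1,0,0,0,0]
Step 2: insert tak at [9, 13, 18, 20] -> counters=[0,0,0,0,1,0,0,0,0,1,0,1,0,1,0,0,0,1,1,0,2,0,0,0,0]
Step 3: insert yg at [3, 12, 20, 21] -> counters=[0,0,0,1,1,0,0,0,0,1,0,1,1,1,0,0,0,1,1,0,3,1,0,0,0]
Step 4: insert c at [0, 4, 19, 24] -> counters=[1,0,0,1,2,0,0,0,0,1,0,1,1,1,0,0,0,1,1,1,3,1,0,0,1]
Step 5: insert vk at [10, 13, 15, 22] -> counters=[1,0,0,1,2,0,0,0,0,1,1,1,1,2,0,1,0,1,1,1,3,1,1,0,1]
Step 6: insert l at [1, 6, 8, 17] -> counters=[1,1,0,1,2,0,1,0,1,1,1,1,1,2,0,1,0,2,1,1,3,1,1,0,1]
Step 7: insert qk at [2, 7, 9, 24] -> counters=[1,1,1,1,2,0,1,1,1,2,1,1,1,2,0,1,0,2,1,1,3,1,1,0,2]
Step 8: delete yg at [3, 12, 20, 21] -> counters=[1,1,1,0,2,0,1,1,1,2,1,1,0,2,0,1,0,2,1,1,2,0,1,0,2]
Step 9: delete c at [0, 4, 19, 24] -> counters=[0,1,1,0,1,0,1,1,1,2,1,1,0,2,0,1,0,2,1,0,2,0,1,0,1]
Step 10: insert n at [4, 11, 17, 20] -> counters=[0,1,1,0,2,0,1,1,1,2,1,2,0,2,0,1,0,3,1,0,3,0,1,0,1]
Step 11: insert vk at [10, 13, 15, 22] -> counters=[0,1,1,0,2,0,1,1,1,2,2,2,0,3,0,2,0,3,1,0,3,0,2,0,1]
Step 12: insert vk at [10, 13, 15, 22] -> counters=[0,1,1,0,2,0,1,1,1,2,3,2,0,4,0,3,0,3,1,0,3,0,3,0,1]
Step 13: insert c at [0, 4, 19, 24] -> counters=[1,1,1,0,3,0,1,1,1,2,3,2,0,4,0,3,0,3,1,1,3,0,3,0,2]
Step 14: insert qk at [2, 7, 9, 24] -> counters=[1,1,2,0,3,0,1,2,1,3,3,2,0,4,0,3,0,3,1,1,3,0,3,0,3]
Final counters=[1,1,2,0,3,0,1,2,1,3,3,2,0,4,0,3,0,3,1,1,3,0,3,0,3] -> 18 nonzero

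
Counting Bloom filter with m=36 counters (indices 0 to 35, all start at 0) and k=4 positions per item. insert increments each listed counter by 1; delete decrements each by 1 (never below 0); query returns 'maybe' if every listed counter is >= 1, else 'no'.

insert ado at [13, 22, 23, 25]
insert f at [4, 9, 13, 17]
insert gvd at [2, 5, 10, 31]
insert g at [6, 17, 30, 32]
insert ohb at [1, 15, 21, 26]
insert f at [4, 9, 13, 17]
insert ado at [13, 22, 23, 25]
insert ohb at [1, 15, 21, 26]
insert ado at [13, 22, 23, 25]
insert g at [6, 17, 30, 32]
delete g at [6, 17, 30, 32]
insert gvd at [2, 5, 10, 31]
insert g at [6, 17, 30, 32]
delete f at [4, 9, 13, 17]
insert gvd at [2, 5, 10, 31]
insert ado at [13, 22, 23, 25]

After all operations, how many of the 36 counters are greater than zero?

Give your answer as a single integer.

Step 1: insert ado at [13, 22, 23, 25] -> counters=[0,0,0,0,0,0,0,0,0,0,0,0,0,1,0,0,0,0,0,0,0,0,1,1,0,1,0,0,0,0,0,0,0,0,0,0]
Step 2: insert f at [4, 9, 13, 17] -> counters=[0,0,0,0,1,0,0,0,0,1,0,0,0,2,0,0,0,1,0,0,0,0,1,1,0,1,0,0,0,0,0,0,0,0,0,0]
Step 3: insert gvd at [2, 5, 10, 31] -> counters=[0,0,1,0,1,1,0,0,0,1,1,0,0,2,0,0,0,1,0,0,0,0,1,1,0,1,0,0,0,0,0,1,0,0,0,0]
Step 4: insert g at [6, 17, 30, 32] -> counters=[0,0,1,0,1,1,1,0,0,1,1,0,0,2,0,0,0,2,0,0,0,0,1,1,0,1,0,0,0,0,1,1,1,0,0,0]
Step 5: insert ohb at [1, 15, 21, 26] -> counters=[0,1,1,0,1,1,1,0,0,1,1,0,0,2,0,1,0,2,0,0,0,1,1,1,0,1,1,0,0,0,1,1,1,0,0,0]
Step 6: insert f at [4, 9, 13, 17] -> counters=[0,1,1,0,2,1,1,0,0,2,1,0,0,3,0,1,0,3,0,0,0,1,1,1,0,1,1,0,0,0,1,1,1,0,0,0]
Step 7: insert ado at [13, 22, 23, 25] -> counters=[0,1,1,0,2,1,1,0,0,2,1,0,0,4,0,1,0,3,0,0,0,1,2,2,0,2,1,0,0,0,1,1,1,0,0,0]
Step 8: insert ohb at [1, 15, 21, 26] -> counters=[0,2,1,0,2,1,1,0,0,2,1,0,0,4,0,2,0,3,0,0,0,2,2,2,0,2,2,0,0,0,1,1,1,0,0,0]
Step 9: insert ado at [13, 22, 23, 25] -> counters=[0,2,1,0,2,1,1,0,0,2,1,0,0,5,0,2,0,3,0,0,0,2,3,3,0,3,2,0,0,0,1,1,1,0,0,0]
Step 10: insert g at [6, 17, 30, 32] -> counters=[0,2,1,0,2,1,2,0,0,2,1,0,0,5,0,2,0,4,0,0,0,2,3,3,0,3,2,0,0,0,2,1,2,0,0,0]
Step 11: delete g at [6, 17, 30, 32] -> counters=[0,2,1,0,2,1,1,0,0,2,1,0,0,5,0,2,0,3,0,0,0,2,3,3,0,3,2,0,0,0,1,1,1,0,0,0]
Step 12: insert gvd at [2, 5, 10, 31] -> counters=[0,2,2,0,2,2,1,0,0,2,2,0,0,5,0,2,0,3,0,0,0,2,3,3,0,3,2,0,0,0,1,2,1,0,0,0]
Step 13: insert g at [6, 17, 30, 32] -> counters=[0,2,2,0,2,2,2,0,0,2,2,0,0,5,0,2,0,4,0,0,0,2,3,3,0,3,2,0,0,0,2,2,2,0,0,0]
Step 14: delete f at [4, 9, 13, 17] -> counters=[0,2,2,0,1,2,2,0,0,1,2,0,0,4,0,2,0,3,0,0,0,2,3,3,0,3,2,0,0,0,2,2,2,0,0,0]
Step 15: insert gvd at [2, 5, 10, 31] -> counters=[0,2,3,0,1,3,2,0,0,1,3,0,0,4,0,2,0,3,0,0,0,2,3,3,0,3,2,0,0,0,2,3,2,0,0,0]
Step 16: insert ado at [13, 22, 23, 25] -> counters=[0,2,3,0,1,3,2,0,0,1,3,0,0,5,0,2,0,3,0,0,0,2,4,4,0,4,2,0,0,0,2,3,2,0,0,0]
Final counters=[0,2,3,0,1,3,2,0,0,1,3,0,0,5,0,2,0,3,0,0,0,2,4,4,0,4,2,0,0,0,2,3,2,0,0,0] -> 18 nonzero

Answer: 18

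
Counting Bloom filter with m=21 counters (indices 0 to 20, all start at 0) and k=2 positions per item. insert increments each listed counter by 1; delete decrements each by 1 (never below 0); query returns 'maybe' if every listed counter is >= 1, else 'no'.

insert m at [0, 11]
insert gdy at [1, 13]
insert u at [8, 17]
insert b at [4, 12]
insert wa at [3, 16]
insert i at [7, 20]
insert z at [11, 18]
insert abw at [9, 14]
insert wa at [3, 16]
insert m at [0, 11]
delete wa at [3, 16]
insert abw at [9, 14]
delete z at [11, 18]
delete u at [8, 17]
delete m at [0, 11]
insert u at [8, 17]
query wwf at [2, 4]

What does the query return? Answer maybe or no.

Answer: no

Derivation:
Step 1: insert m at [0, 11] -> counters=[1,0,0,0,0,0,0,0,0,0,0,1,0,0,0,0,0,0,0,0,0]
Step 2: insert gdy at [1, 13] -> counters=[1,1,0,0,0,0,0,0,0,0,0,1,0,1,0,0,0,0,0,0,0]
Step 3: insert u at [8, 17] -> counters=[1,1,0,0,0,0,0,0,1,0,0,1,0,1,0,0,0,1,0,0,0]
Step 4: insert b at [4, 12] -> counters=[1,1,0,0,1,0,0,0,1,0,0,1,1,1,0,0,0,1,0,0,0]
Step 5: insert wa at [3, 16] -> counters=[1,1,0,1,1,0,0,0,1,0,0,1,1,1,0,0,1,1,0,0,0]
Step 6: insert i at [7, 20] -> counters=[1,1,0,1,1,0,0,1,1,0,0,1,1,1,0,0,1,1,0,0,1]
Step 7: insert z at [11, 18] -> counters=[1,1,0,1,1,0,0,1,1,0,0,2,1,1,0,0,1,1,1,0,1]
Step 8: insert abw at [9, 14] -> counters=[1,1,0,1,1,0,0,1,1,1,0,2,1,1,1,0,1,1,1,0,1]
Step 9: insert wa at [3, 16] -> counters=[1,1,0,2,1,0,0,1,1,1,0,2,1,1,1,0,2,1,1,0,1]
Step 10: insert m at [0, 11] -> counters=[2,1,0,2,1,0,0,1,1,1,0,3,1,1,1,0,2,1,1,0,1]
Step 11: delete wa at [3, 16] -> counters=[2,1,0,1,1,0,0,1,1,1,0,3,1,1,1,0,1,1,1,0,1]
Step 12: insert abw at [9, 14] -> counters=[2,1,0,1,1,0,0,1,1,2,0,3,1,1,2,0,1,1,1,0,1]
Step 13: delete z at [11, 18] -> counters=[2,1,0,1,1,0,0,1,1,2,0,2,1,1,2,0,1,1,0,0,1]
Step 14: delete u at [8, 17] -> counters=[2,1,0,1,1,0,0,1,0,2,0,2,1,1,2,0,1,0,0,0,1]
Step 15: delete m at [0, 11] -> counters=[1,1,0,1,1,0,0,1,0,2,0,1,1,1,2,0,1,0,0,0,1]
Step 16: insert u at [8, 17] -> counters=[1,1,0,1,1,0,0,1,1,2,0,1,1,1,2,0,1,1,0,0,1]
Query wwf: check counters[2]=0 counters[4]=1 -> no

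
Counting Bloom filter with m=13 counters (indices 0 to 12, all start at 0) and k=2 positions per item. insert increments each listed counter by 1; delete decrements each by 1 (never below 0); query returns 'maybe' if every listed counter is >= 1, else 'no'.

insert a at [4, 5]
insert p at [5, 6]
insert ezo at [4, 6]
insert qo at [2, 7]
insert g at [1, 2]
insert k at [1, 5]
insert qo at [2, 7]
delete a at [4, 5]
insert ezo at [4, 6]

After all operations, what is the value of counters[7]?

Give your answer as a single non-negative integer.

Answer: 2

Derivation:
Step 1: insert a at [4, 5] -> counters=[0,0,0,0,1,1,0,0,0,0,0,0,0]
Step 2: insert p at [5, 6] -> counters=[0,0,0,0,1,2,1,0,0,0,0,0,0]
Step 3: insert ezo at [4, 6] -> counters=[0,0,0,0,2,2,2,0,0,0,0,0,0]
Step 4: insert qo at [2, 7] -> counters=[0,0,1,0,2,2,2,1,0,0,0,0,0]
Step 5: insert g at [1, 2] -> counters=[0,1,2,0,2,2,2,1,0,0,0,0,0]
Step 6: insert k at [1, 5] -> counters=[0,2,2,0,2,3,2,1,0,0,0,0,0]
Step 7: insert qo at [2, 7] -> counters=[0,2,3,0,2,3,2,2,0,0,0,0,0]
Step 8: delete a at [4, 5] -> counters=[0,2,3,0,1,2,2,2,0,0,0,0,0]
Step 9: insert ezo at [4, 6] -> counters=[0,2,3,0,2,2,3,2,0,0,0,0,0]
Final counters=[0,2,3,0,2,2,3,2,0,0,0,0,0] -> counters[7]=2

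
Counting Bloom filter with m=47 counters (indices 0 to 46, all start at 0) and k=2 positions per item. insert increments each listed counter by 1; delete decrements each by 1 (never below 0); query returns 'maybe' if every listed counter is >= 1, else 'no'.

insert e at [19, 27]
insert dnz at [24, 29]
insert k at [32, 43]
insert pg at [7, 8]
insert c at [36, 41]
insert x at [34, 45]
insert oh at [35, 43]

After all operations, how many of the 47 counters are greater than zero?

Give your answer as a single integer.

Answer: 13

Derivation:
Step 1: insert e at [19, 27] -> counters=[0,0,0,0,0,0,0,0,0,0,0,0,0,0,0,0,0,0,0,1,0,0,0,0,0,0,0,1,0,0,0,0,0,0,0,0,0,0,0,0,0,0,0,0,0,0,0]
Step 2: insert dnz at [24, 29] -> counters=[0,0,0,0,0,0,0,0,0,0,0,0,0,0,0,0,0,0,0,1,0,0,0,0,1,0,0,1,0,1,0,0,0,0,0,0,0,0,0,0,0,0,0,0,0,0,0]
Step 3: insert k at [32, 43] -> counters=[0,0,0,0,0,0,0,0,0,0,0,0,0,0,0,0,0,0,0,1,0,0,0,0,1,0,0,1,0,1,0,0,1,0,0,0,0,0,0,0,0,0,0,1,0,0,0]
Step 4: insert pg at [7, 8] -> counters=[0,0,0,0,0,0,0,1,1,0,0,0,0,0,0,0,0,0,0,1,0,0,0,0,1,0,0,1,0,1,0,0,1,0,0,0,0,0,0,0,0,0,0,1,0,0,0]
Step 5: insert c at [36, 41] -> counters=[0,0,0,0,0,0,0,1,1,0,0,0,0,0,0,0,0,0,0,1,0,0,0,0,1,0,0,1,0,1,0,0,1,0,0,0,1,0,0,0,0,1,0,1,0,0,0]
Step 6: insert x at [34, 45] -> counters=[0,0,0,0,0,0,0,1,1,0,0,0,0,0,0,0,0,0,0,1,0,0,0,0,1,0,0,1,0,1,0,0,1,0,1,0,1,0,0,0,0,1,0,1,0,1,0]
Step 7: insert oh at [35, 43] -> counters=[0,0,0,0,0,0,0,1,1,0,0,0,0,0,0,0,0,0,0,1,0,0,0,0,1,0,0,1,0,1,0,0,1,0,1,1,1,0,0,0,0,1,0,2,0,1,0]
Final counters=[0,0,0,0,0,0,0,1,1,0,0,0,0,0,0,0,0,0,0,1,0,0,0,0,1,0,0,1,0,1,0,0,1,0,1,1,1,0,0,0,0,1,0,2,0,1,0] -> 13 nonzero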